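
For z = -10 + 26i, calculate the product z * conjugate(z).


Step 1: conj(z) = -10 - 26i
Step 2: z * conj(z) = (-10)^2 + 26^2
Step 3: = 100 + 676 = 776

776


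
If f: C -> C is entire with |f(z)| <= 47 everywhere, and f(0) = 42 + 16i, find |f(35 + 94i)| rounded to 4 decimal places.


Step 1: By Liouville's theorem, a bounded entire function is constant.
Step 2: f(z) = f(0) = 42 + 16i for all z.
Step 3: |f(w)| = |42 + 16i| = sqrt(1764 + 256)
Step 4: = 44.9444

44.9444


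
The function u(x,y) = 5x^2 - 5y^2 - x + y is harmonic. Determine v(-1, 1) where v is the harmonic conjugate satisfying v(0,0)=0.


Step 1: v_x = -u_y = 10y - 1
Step 2: v_y = u_x = 10x - 1
Step 3: v = 10xy - x - y + C
Step 4: v(0,0) = 0 => C = 0
Step 5: v(-1, 1) = -10

-10


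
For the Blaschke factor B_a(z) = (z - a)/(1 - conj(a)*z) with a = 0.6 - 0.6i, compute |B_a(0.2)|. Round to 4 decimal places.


Step 1: Numerator z0 - a = 0.2 - (0.6 - 0.6i) = -0.4 + 0.6i
Step 2: Denominator 1 - conj(a)*z0 = 1 - (0.6 + 0.6i)*0.2 = 0.88 - 0.12i
Step 3: |z0 - a|^2 = (-0.4)^2 + 0.6^2 = 0.52; |1 - conj(a)*z0|^2 = 0.88^2 + (-0.12)^2 = 0.7888
Step 4: |B_a(0.2)| = sqrt(0.52 / 0.7888) = sqrt(0.659229)
Step 5: = 0.8119

0.8119


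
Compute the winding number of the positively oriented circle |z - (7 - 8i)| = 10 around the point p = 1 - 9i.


Step 1: Center c = (7, -8), radius = 10
Step 2: |p - c|^2 = (-6)^2 + (-1)^2 = 37
Step 3: r^2 = 100
Step 4: |p-c| < r so winding number = 1

1


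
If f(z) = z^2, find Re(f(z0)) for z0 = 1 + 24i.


Step 1: z0 = 1 + 24i
Step 2: z0^2 = 1^2 - 24^2 + 48i
Step 3: real part = 1 - 576 = -575

-575


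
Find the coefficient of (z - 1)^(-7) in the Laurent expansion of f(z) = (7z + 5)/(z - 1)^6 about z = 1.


Step 1: Write the numerator in powers of (z - 1): 7z + 5 = 7(z - 1) + (7*1 + 5) = 7(z - 1) + 12
Step 2: Divide by (z - 1)^6: f(z) = 12(z - 1)^(-6) + 7(z - 1)^(-5)
Step 3: This finite sum is the Laurent series of f about z = 1.
Step 4: Only the powers -6 and -5 appear, so the coefficient of (z - 1)^(-7) = 0

0


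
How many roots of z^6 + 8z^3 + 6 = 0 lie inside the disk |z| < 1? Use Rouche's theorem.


Step 1: On |z| = 1 the three terms have sizes |z^6| = 1^6 = 1, |8z^3| = 8*1^3 = 8, |6| = 6
Step 2: The dominant term is g(z) = 8z^3; let h(z) = z^6 + 6 so f = g + h
Step 3: On |z| = 1: |g| = 8 and |h| <= 1 + 6 = 7
Step 4: Since 8 > 7, |h| < |g| on |z| = 1, so by Rouche f has the same number of zeros as g inside |z| < 1
Step 5: g(z) = 8z^3 has 3 zeros (at the origin, multiplicity 3) inside |z| < 1. Answer = 3

3


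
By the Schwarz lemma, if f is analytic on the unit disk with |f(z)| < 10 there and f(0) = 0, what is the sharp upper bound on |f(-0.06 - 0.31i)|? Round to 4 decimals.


Step 1: g = f/10 maps D -> D with g(0) = 0, so by the Schwarz lemma |g(z)| <= |z|, i.e. |f(z)| <= 10|z|; this is sharp (f(z) = 10z).
Step 2: |z0|^2 = (-0.06)^2 + (-0.31)^2 = 0.0997
Step 3: |z0| = sqrt(0.0997) = 0.315753
Step 4: Best bound = 10 * |z0| = 10 * 0.315753 = 3.1575

3.1575


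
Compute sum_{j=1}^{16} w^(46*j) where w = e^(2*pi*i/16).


Step 1: The sum sum_{j=1}^{n} w^(k*j) equals n if n | k, else 0.
Step 2: Here n = 16, k = 46
Step 3: Does n divide k? 16 | 46 -> False
Step 4: Sum = 0

0


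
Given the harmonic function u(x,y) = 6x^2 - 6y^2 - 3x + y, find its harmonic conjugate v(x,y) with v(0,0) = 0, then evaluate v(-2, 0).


Step 1: v_x = -u_y = 12y - 1
Step 2: v_y = u_x = 12x - 3
Step 3: v = 12xy - x - 3y + C
Step 4: v(0,0) = 0 => C = 0
Step 5: v(-2, 0) = 2

2


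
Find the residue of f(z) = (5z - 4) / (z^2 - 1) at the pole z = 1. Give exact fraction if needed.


Step 1: Q(z) = z^2 - 1 = (z - 1)(z + 1)
Step 2: Q'(z) = 2z
Step 3: Q'(1) = 2, P(1) = 1
Step 4: Res = P(1)/Q'(1) = 1/2 = 1/2

1/2


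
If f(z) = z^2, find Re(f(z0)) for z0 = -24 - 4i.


Step 1: z0 = -24 - 4i
Step 2: z0^2 = (-24)^2 - (-4)^2 + 192i
Step 3: real part = 576 - 16 = 560

560


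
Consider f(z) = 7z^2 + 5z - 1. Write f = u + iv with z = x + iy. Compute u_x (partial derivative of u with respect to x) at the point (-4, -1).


Step 1: f(z) = 7(x+iy)^2 + 5(x+iy) - 1
Step 2: u = 7(x^2 - y^2) + 5x - 1
Step 3: u_x = 14x + 5
Step 4: At (-4, -1): u_x = -56 + 5 = -51

-51


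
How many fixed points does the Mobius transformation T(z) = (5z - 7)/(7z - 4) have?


Step 1: Fixed points satisfy T(z) = z
Step 2: 7z^2 - 9z + 7 = 0
Step 3: Discriminant = (-9)^2 - 4*7*7 = -115
Step 4: Number of fixed points = 2

2


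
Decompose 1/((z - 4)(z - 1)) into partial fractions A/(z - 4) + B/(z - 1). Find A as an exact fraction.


Step 1: Multiply both sides by (z - 4) and set z = 4
Step 2: A = 1 / (4 - 1)
Step 3: A = 1 / 3
Step 4: A = 1/3

1/3


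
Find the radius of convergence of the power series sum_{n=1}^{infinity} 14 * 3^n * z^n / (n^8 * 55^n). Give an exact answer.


Step 1: General term a_n = 14 * 3^n / (n^8 * 55^n)
Step 2: By the root test, |a_n|^(1/n) = 14^(1/n) * 3 / (n^(8/n) * 55) -> 3/55 as n -> infinity (since 14^(1/n) -> 1 and n^(8/n) -> 1)
Step 3: R = 1/lim|a_n|^(1/n) = 55/3

55/3


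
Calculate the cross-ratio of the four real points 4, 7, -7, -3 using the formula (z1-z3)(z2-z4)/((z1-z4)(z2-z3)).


Step 1: (z1-z3)(z2-z4) = 11 * 10 = 110
Step 2: (z1-z4)(z2-z3) = 7 * 14 = 98
Step 3: Cross-ratio = 110/98 = 55/49

55/49


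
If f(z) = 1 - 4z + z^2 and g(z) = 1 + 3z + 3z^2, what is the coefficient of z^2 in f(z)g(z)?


Step 1: z^2 term in f*g comes from: (1)*(3z^2) + (-4z)*(3z) + (z^2)*(1)
Step 2: = 3 - 12 + 1
Step 3: = -8

-8


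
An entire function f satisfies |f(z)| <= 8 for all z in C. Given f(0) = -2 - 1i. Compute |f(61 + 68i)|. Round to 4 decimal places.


Step 1: By Liouville's theorem, a bounded entire function is constant.
Step 2: f(z) = f(0) = -2 - 1i for all z.
Step 3: |f(w)| = |-2 - 1i| = sqrt(4 + 1)
Step 4: = 2.2361

2.2361


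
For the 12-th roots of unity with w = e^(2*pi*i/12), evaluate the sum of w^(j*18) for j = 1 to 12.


Step 1: The sum sum_{j=1}^{n} w^(k*j) equals n if n | k, else 0.
Step 2: Here n = 12, k = 18
Step 3: Does n divide k? 12 | 18 -> False
Step 4: Sum = 0

0


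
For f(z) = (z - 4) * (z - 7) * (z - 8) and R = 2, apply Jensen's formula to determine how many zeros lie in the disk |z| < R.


Jensen's formula: (1/2pi)*integral log|f(Re^it)|dt = log|f(0)| + sum_{|a_k|<R} log(R/|a_k|)
Step 1: f(0) = (-4) * (-7) * (-8) = -224
Step 2: log|f(0)| = log|4| + log|7| + log|8| = 5.4116
Step 3: Zeros inside |z| < 2: none
Step 4: Jensen sum = (empty sum) = 0
Step 5: n(R) = number of terms in the Jensen sum = count of zeros inside |z| < 2 = 0

0


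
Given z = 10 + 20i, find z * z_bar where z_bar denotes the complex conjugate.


Step 1: conj(z) = 10 - 20i
Step 2: z * conj(z) = 10^2 + 20^2
Step 3: = 100 + 400 = 500

500


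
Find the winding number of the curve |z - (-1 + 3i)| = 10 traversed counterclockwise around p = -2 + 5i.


Step 1: Center c = (-1, 3), radius = 10
Step 2: |p - c|^2 = (-1)^2 + 2^2 = 5
Step 3: r^2 = 100
Step 4: |p-c| < r so winding number = 1

1


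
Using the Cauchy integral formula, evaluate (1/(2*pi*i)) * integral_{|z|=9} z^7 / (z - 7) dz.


Step 1: f(z) = z^7, a = 7 is inside |z| = 9
Step 2: By Cauchy integral formula: (1/(2pi*i)) * integral = f(a)
Step 3: f(7) = 7^7 = 823543

823543


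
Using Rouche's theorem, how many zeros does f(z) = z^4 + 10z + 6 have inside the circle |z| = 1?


Step 1: On |z| = 1 the three terms have sizes |z^4| = 1^4 = 1, |10z| = 10*1 = 10, |6| = 6
Step 2: The dominant term is g(z) = 10z; let h(z) = z^4 + 6 so f = g + h
Step 3: On |z| = 1: |g| = 10 and |h| <= 1 + 6 = 7
Step 4: Since 10 > 7, |h| < |g| on |z| = 1, so by Rouche f has the same number of zeros as g inside |z| < 1
Step 5: g(z) = 10z has 1 zero (at the origin, multiplicity 1) inside |z| < 1. Answer = 1

1


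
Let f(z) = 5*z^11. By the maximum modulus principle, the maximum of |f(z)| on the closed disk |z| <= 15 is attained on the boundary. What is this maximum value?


Step 1: On |z| = 15, |f(z)| = 5 * |z|^11 = 5 * 15^11
Step 2: By maximum modulus principle, maximum is on boundary.
Step 3: Maximum = 5 * 8649755859375 = 43248779296875

43248779296875


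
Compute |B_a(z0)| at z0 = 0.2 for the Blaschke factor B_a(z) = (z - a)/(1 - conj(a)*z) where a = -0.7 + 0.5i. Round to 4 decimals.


Step 1: Numerator z0 - a = 0.2 - (-0.7 + 0.5i) = 0.9 - 0.5i
Step 2: Denominator 1 - conj(a)*z0 = 1 - (-0.7 - 0.5i)*0.2 = 1.14 + 0.1i
Step 3: |z0 - a|^2 = 0.9^2 + (-0.5)^2 = 1.06; |1 - conj(a)*z0|^2 = 1.14^2 + 0.1^2 = 1.3096
Step 4: |B_a(0.2)| = sqrt(1.06 / 1.3096) = sqrt(0.809407)
Step 5: = 0.8997

0.8997


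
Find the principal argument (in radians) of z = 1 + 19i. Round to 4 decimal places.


Step 1: z = 1 + 19i
Step 2: arg(z) = atan2(19, 1)
Step 3: arg(z) = 1.5182

1.5182


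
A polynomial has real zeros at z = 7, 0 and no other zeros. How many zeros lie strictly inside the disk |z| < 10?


Step 1: Check each root:
  z = 7: |7| = 7 < 10
  z = 0: |0| = 0 < 10
Step 2: Count = 2

2


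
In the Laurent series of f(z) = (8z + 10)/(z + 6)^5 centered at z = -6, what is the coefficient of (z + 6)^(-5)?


Step 1: Write the numerator in powers of (z + 6): 8z + 10 = 8(z + 6) + (8*(-6) + 10) = 8(z + 6) - 38
Step 2: Divide by (z + 6)^5: f(z) = -38(z + 6)^(-5) + 8(z + 6)^(-4)
Step 3: This finite sum is the Laurent series of f about z = -6.
Step 4: Coefficient of (z + 6)^(-5) = 8*(-6) + 10 = -38

-38


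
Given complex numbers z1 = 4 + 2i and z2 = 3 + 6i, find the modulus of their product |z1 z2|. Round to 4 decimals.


Step 1: |z1| = sqrt(4^2 + 2^2) = sqrt(20)
Step 2: |z2| = sqrt(3^2 + 6^2) = sqrt(45)
Step 3: |z1*z2| = |z1|*|z2| = sqrt(20) * sqrt(45) = sqrt(20 * 45) = sqrt(900)
Step 4: = 30.0

30.0


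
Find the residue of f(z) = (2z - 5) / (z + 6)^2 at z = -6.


Step 1: Pole of order 2 at z = -6
Step 2: Res = lim d/dz [(z + 6)^2 * f(z)] as z -> -6
Step 3: (z + 6)^2 * f(z) = 2z - 5
Step 4: d/dz[2z - 5] = 2

2


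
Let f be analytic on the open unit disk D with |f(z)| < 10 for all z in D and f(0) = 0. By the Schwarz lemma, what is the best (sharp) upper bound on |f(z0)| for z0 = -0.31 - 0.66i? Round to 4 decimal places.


Step 1: g = f/10 maps D -> D with g(0) = 0, so by the Schwarz lemma |g(z)| <= |z|, i.e. |f(z)| <= 10|z|; this is sharp (f(z) = 10z).
Step 2: |z0|^2 = (-0.31)^2 + (-0.66)^2 = 0.5317
Step 3: |z0| = sqrt(0.5317) = 0.729178
Step 4: Best bound = 10 * |z0| = 10 * 0.729178 = 7.2918

7.2918


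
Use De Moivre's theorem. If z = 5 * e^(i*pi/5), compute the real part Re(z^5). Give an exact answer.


Step 1: By De Moivre's theorem, z^5 = 5^5 * e^(i*5*pi/5) = 3125 * (cos(pi) + i*sin(pi))
Step 2: |z|^5 = 5^5 = 3125
Step 3: The angle pi already lies in [0, 2*pi)
Step 4: cos(pi) = -1
Step 5: Re(z^5) = 3125 * (-1) = -3125

-3125


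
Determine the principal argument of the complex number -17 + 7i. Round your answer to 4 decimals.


Step 1: z = -17 + 7i
Step 2: arg(z) = atan2(7, -17)
Step 3: arg(z) = 2.751

2.751


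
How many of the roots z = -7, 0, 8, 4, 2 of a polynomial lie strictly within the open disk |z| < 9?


Step 1: Check each root:
  z = -7: |-7| = 7 < 9
  z = 0: |0| = 0 < 9
  z = 8: |8| = 8 < 9
  z = 4: |4| = 4 < 9
  z = 2: |2| = 2 < 9
Step 2: Count = 5

5


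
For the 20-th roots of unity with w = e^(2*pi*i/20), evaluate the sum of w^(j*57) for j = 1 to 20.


Step 1: The sum sum_{j=1}^{n} w^(k*j) equals n if n | k, else 0.
Step 2: Here n = 20, k = 57
Step 3: Does n divide k? 20 | 57 -> False
Step 4: Sum = 0

0


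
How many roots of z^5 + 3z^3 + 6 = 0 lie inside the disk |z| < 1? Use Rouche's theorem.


Step 1: On |z| = 1 the three terms have sizes |z^5| = 1^5 = 1, |3z^3| = 3*1^3 = 3, |6| = 6
Step 2: The dominant term is g(z) = 6; let h(z) = z^5 + 3z^3 so f = g + h
Step 3: On |z| = 1: |g| = 6 and |h| <= 1 + 3 = 4
Step 4: Since 6 > 4, |h| < |g| on |z| = 1, so by Rouche f has the same number of zeros as g inside |z| < 1
Step 5: g(z) = 6 is a nonzero constant with no zeros inside |z| < 1. Answer = 0

0


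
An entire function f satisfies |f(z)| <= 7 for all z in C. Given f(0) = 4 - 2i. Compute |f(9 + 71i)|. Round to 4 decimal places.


Step 1: By Liouville's theorem, a bounded entire function is constant.
Step 2: f(z) = f(0) = 4 - 2i for all z.
Step 3: |f(w)| = |4 - 2i| = sqrt(16 + 4)
Step 4: = 4.4721

4.4721


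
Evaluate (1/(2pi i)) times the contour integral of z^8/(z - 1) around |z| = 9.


Step 1: f(z) = z^8, a = 1 is inside |z| = 9
Step 2: By Cauchy integral formula: (1/(2pi*i)) * integral = f(a)
Step 3: f(1) = 1^8 = 1

1


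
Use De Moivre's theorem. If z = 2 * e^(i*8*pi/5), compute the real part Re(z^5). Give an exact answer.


Step 1: By De Moivre's theorem, z^5 = 2^5 * e^(i*5*8*pi/5) = 32 * (cos(8*pi) + i*sin(8*pi))
Step 2: |z|^5 = 2^5 = 32
Step 3: Reduce the angle mod 2*pi: 8*pi - 8*pi = 0
Step 4: cos(0) = 1
Step 5: Re(z^5) = 32 * 1 = 32

32


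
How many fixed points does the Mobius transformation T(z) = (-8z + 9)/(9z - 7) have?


Step 1: Fixed points satisfy T(z) = z
Step 2: 9z^2 + z - 9 = 0
Step 3: Discriminant = 1^2 - 4*9*(-9) = 325
Step 4: Number of fixed points = 2

2


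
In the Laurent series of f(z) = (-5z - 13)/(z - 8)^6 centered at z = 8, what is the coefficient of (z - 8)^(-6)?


Step 1: Write the numerator in powers of (z - 8): -5z - 13 = -5(z - 8) + (-5*8 - 13) = -5(z - 8) - 53
Step 2: Divide by (z - 8)^6: f(z) = -53(z - 8)^(-6) - 5(z - 8)^(-5)
Step 3: This finite sum is the Laurent series of f about z = 8.
Step 4: Coefficient of (z - 8)^(-6) = -5*8 - 13 = -53

-53


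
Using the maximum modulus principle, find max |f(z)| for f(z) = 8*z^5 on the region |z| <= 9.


Step 1: On |z| = 9, |f(z)| = 8 * |z|^5 = 8 * 9^5
Step 2: By maximum modulus principle, maximum is on boundary.
Step 3: Maximum = 8 * 59049 = 472392

472392


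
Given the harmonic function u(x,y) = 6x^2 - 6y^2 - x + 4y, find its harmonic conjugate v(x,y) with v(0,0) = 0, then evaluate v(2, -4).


Step 1: v_x = -u_y = 12y - 4
Step 2: v_y = u_x = 12x - 1
Step 3: v = 12xy - 4x - y + C
Step 4: v(0,0) = 0 => C = 0
Step 5: v(2, -4) = -100

-100


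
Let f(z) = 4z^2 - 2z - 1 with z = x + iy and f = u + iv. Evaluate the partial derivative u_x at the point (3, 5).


Step 1: f(z) = 4(x+iy)^2 - 2(x+iy) - 1
Step 2: u = 4(x^2 - y^2) - 2x - 1
Step 3: u_x = 8x - 2
Step 4: At (3, 5): u_x = 24 - 2 = 22

22


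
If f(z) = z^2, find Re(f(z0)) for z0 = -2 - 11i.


Step 1: z0 = -2 - 11i
Step 2: z0^2 = (-2)^2 - (-11)^2 + 44i
Step 3: real part = 4 - 121 = -117

-117


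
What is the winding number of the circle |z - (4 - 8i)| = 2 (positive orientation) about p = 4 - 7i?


Step 1: Center c = (4, -8), radius = 2
Step 2: |p - c|^2 = 0^2 + 1^2 = 1
Step 3: r^2 = 4
Step 4: |p-c| < r so winding number = 1

1


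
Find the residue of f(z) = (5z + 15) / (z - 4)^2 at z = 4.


Step 1: Pole of order 2 at z = 4
Step 2: Res = lim d/dz [(z - 4)^2 * f(z)] as z -> 4
Step 3: (z - 4)^2 * f(z) = 5z + 15
Step 4: d/dz[5z + 15] = 5

5


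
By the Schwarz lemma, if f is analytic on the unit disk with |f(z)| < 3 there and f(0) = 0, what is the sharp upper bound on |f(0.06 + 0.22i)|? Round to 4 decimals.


Step 1: g = f/3 maps D -> D with g(0) = 0, so by the Schwarz lemma |g(z)| <= |z|, i.e. |f(z)| <= 3|z|; this is sharp (f(z) = 3z).
Step 2: |z0|^2 = 0.06^2 + 0.22^2 = 0.052
Step 3: |z0| = sqrt(0.052) = 0.228035
Step 4: Best bound = 3 * |z0| = 3 * 0.228035 = 0.6841

0.6841


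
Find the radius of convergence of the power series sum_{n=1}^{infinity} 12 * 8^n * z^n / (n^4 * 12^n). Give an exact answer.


Step 1: General term a_n = 12 * 8^n / (n^4 * 12^n)
Step 2: By the root test, |a_n|^(1/n) = 12^(1/n) * 8 / (n^(4/n) * 12) -> 8/12 as n -> infinity (since 12^(1/n) -> 1 and n^(4/n) -> 1)
Step 3: R = 1/lim|a_n|^(1/n) = 12/8 = 3/2

3/2


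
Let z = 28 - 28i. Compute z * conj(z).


Step 1: conj(z) = 28 + 28i
Step 2: z * conj(z) = 28^2 + (-28)^2
Step 3: = 784 + 784 = 1568

1568


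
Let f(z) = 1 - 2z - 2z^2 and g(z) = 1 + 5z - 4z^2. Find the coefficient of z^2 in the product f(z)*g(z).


Step 1: z^2 term in f*g comes from: (1)*(-4z^2) + (-2z)*(5z) + (-2z^2)*(1)
Step 2: = -4 - 10 - 2
Step 3: = -16

-16


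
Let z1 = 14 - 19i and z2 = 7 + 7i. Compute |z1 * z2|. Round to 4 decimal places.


Step 1: |z1| = sqrt(14^2 + (-19)^2) = sqrt(557)
Step 2: |z2| = sqrt(7^2 + 7^2) = sqrt(98)
Step 3: |z1*z2| = |z1|*|z2| = sqrt(557) * sqrt(98) = sqrt(557 * 98) = sqrt(54586)
Step 4: = 233.6365

233.6365


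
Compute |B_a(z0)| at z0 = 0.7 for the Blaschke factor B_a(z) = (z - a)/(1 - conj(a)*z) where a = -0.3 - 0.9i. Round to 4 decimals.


Step 1: Numerator z0 - a = 0.7 - (-0.3 - 0.9i) = 1 + 0.9i
Step 2: Denominator 1 - conj(a)*z0 = 1 - (-0.3 + 0.9i)*0.7 = 1.21 - 0.63i
Step 3: |z0 - a|^2 = 1^2 + 0.9^2 = 1.81; |1 - conj(a)*z0|^2 = 1.21^2 + (-0.63)^2 = 1.861
Step 4: |B_a(0.7)| = sqrt(1.81 / 1.861) = sqrt(0.972595)
Step 5: = 0.9862

0.9862


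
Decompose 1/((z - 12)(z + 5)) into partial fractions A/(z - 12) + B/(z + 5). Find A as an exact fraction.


Step 1: Multiply both sides by (z - 12) and set z = 12
Step 2: A = 1 / (12 + 5)
Step 3: A = 1 / 17
Step 4: A = 1/17

1/17


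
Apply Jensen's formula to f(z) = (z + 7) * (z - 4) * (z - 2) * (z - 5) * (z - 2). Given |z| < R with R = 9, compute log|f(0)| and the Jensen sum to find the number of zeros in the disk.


Jensen's formula: (1/2pi)*integral log|f(Re^it)|dt = log|f(0)| + sum_{|a_k|<R} log(R/|a_k|)
Step 1: f(0) = 7 * (-4) * (-2) * (-5) * (-2) = 560
Step 2: log|f(0)| = log|-7| + log|4| + log|2| + log|5| + log|2| = 6.3279
Step 3: Zeros inside |z| < 9: -7, 4, 2, 5, 2
Step 4: Jensen sum = log(9/7) + log(9/4) + log(9/2) + log(9/5) + log(9/2) = 4.6582
Step 5: n(R) = number of terms in the Jensen sum = count of zeros inside |z| < 9 = 5

5


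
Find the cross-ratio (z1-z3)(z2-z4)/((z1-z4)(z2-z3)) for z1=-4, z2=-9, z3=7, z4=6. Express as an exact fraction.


Step 1: (z1-z3)(z2-z4) = (-11) * (-15) = 165
Step 2: (z1-z4)(z2-z3) = (-10) * (-16) = 160
Step 3: Cross-ratio = 165/160 = 33/32

33/32


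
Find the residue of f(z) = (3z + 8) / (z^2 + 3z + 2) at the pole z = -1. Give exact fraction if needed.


Step 1: Q(z) = z^2 + 3z + 2 = (z + 1)(z + 2)
Step 2: Q'(z) = 2z + 3
Step 3: Q'(-1) = 1, P(-1) = 5
Step 4: Res = P(-1)/Q'(-1) = 5/1 = 5

5


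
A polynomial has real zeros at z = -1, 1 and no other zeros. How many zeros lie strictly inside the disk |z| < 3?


Step 1: Check each root:
  z = -1: |-1| = 1 < 3
  z = 1: |1| = 1 < 3
Step 2: Count = 2

2


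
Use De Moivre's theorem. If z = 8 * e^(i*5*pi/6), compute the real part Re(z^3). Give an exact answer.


Step 1: By De Moivre's theorem, z^3 = 8^3 * e^(i*3*5*pi/6) = 512 * (cos(5*pi/2) + i*sin(5*pi/2))
Step 2: |z|^3 = 8^3 = 512
Step 3: Reduce the angle mod 2*pi: 5*pi/2 - 2*pi = pi/2
Step 4: cos(pi/2) = 0
Step 5: Re(z^3) = 512 * 0 = 0

0


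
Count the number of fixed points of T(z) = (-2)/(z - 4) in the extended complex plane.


Step 1: Fixed points satisfy T(z) = z
Step 2: z^2 - 4z + 2 = 0
Step 3: Discriminant = (-4)^2 - 4*1*2 = 8
Step 4: Number of fixed points = 2

2


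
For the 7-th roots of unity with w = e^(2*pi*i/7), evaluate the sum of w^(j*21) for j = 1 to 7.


Step 1: The sum sum_{j=1}^{n} w^(k*j) equals n if n | k, else 0.
Step 2: Here n = 7, k = 21
Step 3: Does n divide k? 7 | 21 -> True
Step 4: Sum = 7

7


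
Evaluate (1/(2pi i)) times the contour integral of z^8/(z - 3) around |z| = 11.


Step 1: f(z) = z^8, a = 3 is inside |z| = 11
Step 2: By Cauchy integral formula: (1/(2pi*i)) * integral = f(a)
Step 3: f(3) = 3^8 = 6561

6561


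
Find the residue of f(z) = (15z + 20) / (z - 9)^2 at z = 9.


Step 1: Pole of order 2 at z = 9
Step 2: Res = lim d/dz [(z - 9)^2 * f(z)] as z -> 9
Step 3: (z - 9)^2 * f(z) = 15z + 20
Step 4: d/dz[15z + 20] = 15

15


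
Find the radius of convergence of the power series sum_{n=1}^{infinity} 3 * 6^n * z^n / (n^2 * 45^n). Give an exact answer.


Step 1: General term a_n = 3 * 6^n / (n^2 * 45^n)
Step 2: By the root test, |a_n|^(1/n) = 3^(1/n) * 6 / (n^(2/n) * 45) -> 6/45 as n -> infinity (since 3^(1/n) -> 1 and n^(2/n) -> 1)
Step 3: R = 1/lim|a_n|^(1/n) = 45/6 = 15/2

15/2


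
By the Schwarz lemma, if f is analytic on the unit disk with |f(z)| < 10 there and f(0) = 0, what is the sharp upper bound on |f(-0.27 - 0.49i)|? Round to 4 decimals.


Step 1: g = f/10 maps D -> D with g(0) = 0, so by the Schwarz lemma |g(z)| <= |z|, i.e. |f(z)| <= 10|z|; this is sharp (f(z) = 10z).
Step 2: |z0|^2 = (-0.27)^2 + (-0.49)^2 = 0.313
Step 3: |z0| = sqrt(0.313) = 0.559464
Step 4: Best bound = 10 * |z0| = 10 * 0.559464 = 5.5946

5.5946


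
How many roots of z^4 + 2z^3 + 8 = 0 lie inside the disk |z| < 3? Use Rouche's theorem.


Step 1: On |z| = 3 the three terms have sizes |z^4| = 3^4 = 81, |2z^3| = 2*3^3 = 54, |8| = 8
Step 2: The dominant term is g(z) = z^4; let h(z) = 2z^3 + 8 so f = g + h
Step 3: On |z| = 3: |g| = 81 and |h| <= 54 + 8 = 62
Step 4: Since 81 > 62, |h| < |g| on |z| = 3, so by Rouche f has the same number of zeros as g inside |z| < 3
Step 5: g(z) = z^4 has 4 zeros (all at the origin) inside |z| < 3. Answer = 4

4


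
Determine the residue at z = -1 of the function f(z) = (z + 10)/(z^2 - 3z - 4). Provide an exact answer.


Step 1: Q(z) = z^2 - 3z - 4 = (z + 1)(z - 4)
Step 2: Q'(z) = 2z - 3
Step 3: Q'(-1) = -5, P(-1) = 9
Step 4: Res = P(-1)/Q'(-1) = 9/(-5) = -9/5

-9/5


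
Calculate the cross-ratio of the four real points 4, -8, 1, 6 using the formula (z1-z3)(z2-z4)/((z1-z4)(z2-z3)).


Step 1: (z1-z3)(z2-z4) = 3 * (-14) = -42
Step 2: (z1-z4)(z2-z3) = (-2) * (-9) = 18
Step 3: Cross-ratio = -42/18 = -7/3

-7/3


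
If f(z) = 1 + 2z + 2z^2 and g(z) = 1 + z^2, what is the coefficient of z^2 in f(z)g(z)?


Step 1: z^2 term in f*g comes from: (1)*(z^2) + (2z)*(0) + (2z^2)*(1)
Step 2: = 1 + 0 + 2
Step 3: = 3

3


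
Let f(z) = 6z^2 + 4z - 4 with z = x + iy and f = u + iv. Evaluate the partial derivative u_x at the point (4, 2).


Step 1: f(z) = 6(x+iy)^2 + 4(x+iy) - 4
Step 2: u = 6(x^2 - y^2) + 4x - 4
Step 3: u_x = 12x + 4
Step 4: At (4, 2): u_x = 48 + 4 = 52

52


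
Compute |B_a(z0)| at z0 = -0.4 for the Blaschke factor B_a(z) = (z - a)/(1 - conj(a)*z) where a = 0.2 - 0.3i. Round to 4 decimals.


Step 1: Numerator z0 - a = -0.4 - (0.2 - 0.3i) = -0.6 + 0.3i
Step 2: Denominator 1 - conj(a)*z0 = 1 - (0.2 + 0.3i)*(-0.4) = 1.08 + 0.12i
Step 3: |z0 - a|^2 = (-0.6)^2 + 0.3^2 = 0.45; |1 - conj(a)*z0|^2 = 1.08^2 + 0.12^2 = 1.1808
Step 4: |B_a(-0.4)| = sqrt(0.45 / 1.1808) = sqrt(0.381098)
Step 5: = 0.6173

0.6173


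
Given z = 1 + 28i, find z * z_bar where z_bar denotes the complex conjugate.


Step 1: conj(z) = 1 - 28i
Step 2: z * conj(z) = 1^2 + 28^2
Step 3: = 1 + 784 = 785

785


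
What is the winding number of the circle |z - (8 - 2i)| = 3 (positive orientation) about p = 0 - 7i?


Step 1: Center c = (8, -2), radius = 3
Step 2: |p - c|^2 = (-8)^2 + (-5)^2 = 89
Step 3: r^2 = 9
Step 4: |p-c| > r so winding number = 0

0


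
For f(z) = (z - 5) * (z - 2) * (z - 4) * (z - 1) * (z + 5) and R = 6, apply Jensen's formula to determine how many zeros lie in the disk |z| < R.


Jensen's formula: (1/2pi)*integral log|f(Re^it)|dt = log|f(0)| + sum_{|a_k|<R} log(R/|a_k|)
Step 1: f(0) = (-5) * (-2) * (-4) * (-1) * 5 = 200
Step 2: log|f(0)| = log|5| + log|2| + log|4| + log|1| + log|-5| = 5.2983
Step 3: Zeros inside |z| < 6: 5, 2, 4, 1, -5
Step 4: Jensen sum = log(6/5) + log(6/2) + log(6/4) + log(6/1) + log(6/5) = 3.6605
Step 5: n(R) = number of terms in the Jensen sum = count of zeros inside |z| < 6 = 5

5


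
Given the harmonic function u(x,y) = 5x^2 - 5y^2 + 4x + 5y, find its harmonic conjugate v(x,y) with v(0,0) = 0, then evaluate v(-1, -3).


Step 1: v_x = -u_y = 10y - 5
Step 2: v_y = u_x = 10x + 4
Step 3: v = 10xy - 5x + 4y + C
Step 4: v(0,0) = 0 => C = 0
Step 5: v(-1, -3) = 23

23


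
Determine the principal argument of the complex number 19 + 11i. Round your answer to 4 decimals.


Step 1: z = 19 + 11i
Step 2: arg(z) = atan2(11, 19)
Step 3: arg(z) = 0.5248

0.5248


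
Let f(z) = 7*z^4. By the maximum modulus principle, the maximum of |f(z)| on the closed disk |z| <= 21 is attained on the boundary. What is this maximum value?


Step 1: On |z| = 21, |f(z)| = 7 * |z|^4 = 7 * 21^4
Step 2: By maximum modulus principle, maximum is on boundary.
Step 3: Maximum = 7 * 194481 = 1361367

1361367


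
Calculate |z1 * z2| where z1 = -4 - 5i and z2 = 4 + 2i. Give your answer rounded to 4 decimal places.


Step 1: |z1| = sqrt((-4)^2 + (-5)^2) = sqrt(41)
Step 2: |z2| = sqrt(4^2 + 2^2) = sqrt(20)
Step 3: |z1*z2| = |z1|*|z2| = sqrt(41) * sqrt(20) = sqrt(41 * 20) = sqrt(820)
Step 4: = 28.6356

28.6356


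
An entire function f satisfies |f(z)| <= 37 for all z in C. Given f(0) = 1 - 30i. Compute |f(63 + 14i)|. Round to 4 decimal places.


Step 1: By Liouville's theorem, a bounded entire function is constant.
Step 2: f(z) = f(0) = 1 - 30i for all z.
Step 3: |f(w)| = |1 - 30i| = sqrt(1 + 900)
Step 4: = 30.0167

30.0167


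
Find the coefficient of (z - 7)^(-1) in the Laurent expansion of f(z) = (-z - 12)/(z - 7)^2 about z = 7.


Step 1: Write the numerator in powers of (z - 7): -z - 12 = -(z - 7) + (-1*7 - 12) = -(z - 7) - 19
Step 2: Divide by (z - 7)^2: f(z) = -19(z - 7)^(-2) - (z - 7)^(-1)
Step 3: This finite sum is the Laurent series of f about z = 7.
Step 4: Coefficient of (z - 7)^(-1) = coefficient of (z - 7) in the re-centred numerator = -1

-1


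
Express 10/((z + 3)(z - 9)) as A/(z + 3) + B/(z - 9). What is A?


Step 1: Multiply both sides by (z + 3) and set z = -3
Step 2: A = 10 / (-3 - 9)
Step 3: A = 10 / (-12)
Step 4: A = -5/6

-5/6


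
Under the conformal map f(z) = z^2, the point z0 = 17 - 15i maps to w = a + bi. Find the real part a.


Step 1: z0 = 17 - 15i
Step 2: z0^2 = 17^2 - (-15)^2 - 510i
Step 3: real part = 289 - 225 = 64

64


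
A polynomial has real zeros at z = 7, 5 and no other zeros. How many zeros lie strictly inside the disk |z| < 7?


Step 1: Check each root:
  z = 7: |7| = 7 >= 7
  z = 5: |5| = 5 < 7
Step 2: Count = 1

1


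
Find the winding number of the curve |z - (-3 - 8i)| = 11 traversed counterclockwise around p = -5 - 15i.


Step 1: Center c = (-3, -8), radius = 11
Step 2: |p - c|^2 = (-2)^2 + (-7)^2 = 53
Step 3: r^2 = 121
Step 4: |p-c| < r so winding number = 1

1


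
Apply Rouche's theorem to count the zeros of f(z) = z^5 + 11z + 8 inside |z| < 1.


Step 1: On |z| = 1 the three terms have sizes |z^5| = 1^5 = 1, |11z| = 11*1 = 11, |8| = 8
Step 2: The dominant term is g(z) = 11z; let h(z) = z^5 + 8 so f = g + h
Step 3: On |z| = 1: |g| = 11 and |h| <= 1 + 8 = 9
Step 4: Since 11 > 9, |h| < |g| on |z| = 1, so by Rouche f has the same number of zeros as g inside |z| < 1
Step 5: g(z) = 11z has 1 zero (at the origin, multiplicity 1) inside |z| < 1. Answer = 1

1


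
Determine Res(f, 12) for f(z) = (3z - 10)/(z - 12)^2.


Step 1: Pole of order 2 at z = 12
Step 2: Res = lim d/dz [(z - 12)^2 * f(z)] as z -> 12
Step 3: (z - 12)^2 * f(z) = 3z - 10
Step 4: d/dz[3z - 10] = 3

3


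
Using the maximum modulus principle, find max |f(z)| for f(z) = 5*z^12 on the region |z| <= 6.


Step 1: On |z| = 6, |f(z)| = 5 * |z|^12 = 5 * 6^12
Step 2: By maximum modulus principle, maximum is on boundary.
Step 3: Maximum = 5 * 2176782336 = 10883911680

10883911680


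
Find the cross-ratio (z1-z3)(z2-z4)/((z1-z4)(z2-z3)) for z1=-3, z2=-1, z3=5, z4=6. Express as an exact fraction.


Step 1: (z1-z3)(z2-z4) = (-8) * (-7) = 56
Step 2: (z1-z4)(z2-z3) = (-9) * (-6) = 54
Step 3: Cross-ratio = 56/54 = 28/27

28/27


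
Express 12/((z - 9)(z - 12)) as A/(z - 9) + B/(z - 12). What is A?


Step 1: Multiply both sides by (z - 9) and set z = 9
Step 2: A = 12 / (9 - 12)
Step 3: A = 12 / (-3)
Step 4: A = -4

-4


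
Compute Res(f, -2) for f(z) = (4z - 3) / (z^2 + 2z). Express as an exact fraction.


Step 1: Q(z) = z^2 + 2z = (z + 2)(z)
Step 2: Q'(z) = 2z + 2
Step 3: Q'(-2) = -2, P(-2) = -11
Step 4: Res = P(-2)/Q'(-2) = -11/(-2) = 11/2

11/2


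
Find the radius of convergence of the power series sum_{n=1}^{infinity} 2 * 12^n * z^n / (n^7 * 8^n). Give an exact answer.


Step 1: General term a_n = 2 * 12^n / (n^7 * 8^n)
Step 2: By the root test, |a_n|^(1/n) = 2^(1/n) * 12 / (n^(7/n) * 8) -> 12/8 as n -> infinity (since 2^(1/n) -> 1 and n^(7/n) -> 1)
Step 3: R = 1/lim|a_n|^(1/n) = 8/12 = 2/3

2/3


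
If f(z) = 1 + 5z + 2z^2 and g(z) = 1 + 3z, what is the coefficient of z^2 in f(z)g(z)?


Step 1: z^2 term in f*g comes from: (1)*(0) + (5z)*(3z) + (2z^2)*(1)
Step 2: = 0 + 15 + 2
Step 3: = 17

17


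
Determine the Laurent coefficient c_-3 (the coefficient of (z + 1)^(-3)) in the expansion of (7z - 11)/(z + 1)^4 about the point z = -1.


Step 1: Write the numerator in powers of (z + 1): 7z - 11 = 7(z + 1) + (7*(-1) - 11) = 7(z + 1) - 18
Step 2: Divide by (z + 1)^4: f(z) = -18(z + 1)^(-4) + 7(z + 1)^(-3)
Step 3: This finite sum is the Laurent series of f about z = -1.
Step 4: Coefficient of (z + 1)^(-3) = coefficient of (z + 1) in the re-centred numerator = 7

7


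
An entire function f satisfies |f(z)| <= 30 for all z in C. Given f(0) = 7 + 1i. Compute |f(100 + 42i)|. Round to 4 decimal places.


Step 1: By Liouville's theorem, a bounded entire function is constant.
Step 2: f(z) = f(0) = 7 + 1i for all z.
Step 3: |f(w)| = |7 + 1i| = sqrt(49 + 1)
Step 4: = 7.0711

7.0711


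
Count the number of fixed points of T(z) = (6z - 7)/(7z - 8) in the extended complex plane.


Step 1: Fixed points satisfy T(z) = z
Step 2: 7z^2 - 14z + 7 = 0
Step 3: Discriminant = (-14)^2 - 4*7*7 = 0
Step 4: Number of fixed points = 1

1


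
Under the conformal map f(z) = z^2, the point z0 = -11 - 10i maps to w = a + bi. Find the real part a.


Step 1: z0 = -11 - 10i
Step 2: z0^2 = (-11)^2 - (-10)^2 + 220i
Step 3: real part = 121 - 100 = 21

21


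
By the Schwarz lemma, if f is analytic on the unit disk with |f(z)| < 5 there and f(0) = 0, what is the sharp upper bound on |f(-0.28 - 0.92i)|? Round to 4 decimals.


Step 1: g = f/5 maps D -> D with g(0) = 0, so by the Schwarz lemma |g(z)| <= |z|, i.e. |f(z)| <= 5|z|; this is sharp (f(z) = 5z).
Step 2: |z0|^2 = (-0.28)^2 + (-0.92)^2 = 0.9248
Step 3: |z0| = sqrt(0.9248) = 0.961665
Step 4: Best bound = 5 * |z0| = 5 * 0.961665 = 4.8083

4.8083


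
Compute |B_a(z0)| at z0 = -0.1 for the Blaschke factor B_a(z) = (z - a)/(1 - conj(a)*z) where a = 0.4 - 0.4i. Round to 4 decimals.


Step 1: Numerator z0 - a = -0.1 - (0.4 - 0.4i) = -0.5 + 0.4i
Step 2: Denominator 1 - conj(a)*z0 = 1 - (0.4 + 0.4i)*(-0.1) = 1.04 + 0.04i
Step 3: |z0 - a|^2 = (-0.5)^2 + 0.4^2 = 0.41; |1 - conj(a)*z0|^2 = 1.04^2 + 0.04^2 = 1.0832
Step 4: |B_a(-0.1)| = sqrt(0.41 / 1.0832) = sqrt(0.378508)
Step 5: = 0.6152

0.6152


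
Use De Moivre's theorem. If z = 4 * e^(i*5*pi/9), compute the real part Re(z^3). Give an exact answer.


Step 1: By De Moivre's theorem, z^3 = 4^3 * e^(i*3*5*pi/9) = 64 * (cos(5*pi/3) + i*sin(5*pi/3))
Step 2: |z|^3 = 4^3 = 64
Step 3: The angle 5*pi/3 already lies in [0, 2*pi)
Step 4: cos(5*pi/3) = 1/2
Step 5: Re(z^3) = 64 * 1/2 = 32

32


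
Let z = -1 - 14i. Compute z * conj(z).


Step 1: conj(z) = -1 + 14i
Step 2: z * conj(z) = (-1)^2 + (-14)^2
Step 3: = 1 + 196 = 197

197


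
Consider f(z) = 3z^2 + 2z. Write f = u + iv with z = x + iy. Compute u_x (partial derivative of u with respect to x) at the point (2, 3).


Step 1: f(z) = 3(x+iy)^2 + 2(x+iy) + 0
Step 2: u = 3(x^2 - y^2) + 2x + 0
Step 3: u_x = 6x + 2
Step 4: At (2, 3): u_x = 12 + 2 = 14

14


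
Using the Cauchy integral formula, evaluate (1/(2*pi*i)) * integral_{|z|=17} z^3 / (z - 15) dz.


Step 1: f(z) = z^3, a = 15 is inside |z| = 17
Step 2: By Cauchy integral formula: (1/(2pi*i)) * integral = f(a)
Step 3: f(15) = 15^3 = 3375

3375


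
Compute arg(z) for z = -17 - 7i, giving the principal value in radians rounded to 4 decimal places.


Step 1: z = -17 - 7i
Step 2: arg(z) = atan2(-7, -17)
Step 3: arg(z) = -2.751

-2.751


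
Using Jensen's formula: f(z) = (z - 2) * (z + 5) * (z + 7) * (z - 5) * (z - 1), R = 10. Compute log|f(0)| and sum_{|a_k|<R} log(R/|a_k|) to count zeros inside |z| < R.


Jensen's formula: (1/2pi)*integral log|f(Re^it)|dt = log|f(0)| + sum_{|a_k|<R} log(R/|a_k|)
Step 1: f(0) = (-2) * 5 * 7 * (-5) * (-1) = -350
Step 2: log|f(0)| = log|2| + log|-5| + log|-7| + log|5| + log|1| = 5.8579
Step 3: Zeros inside |z| < 10: 2, -5, -7, 5, 1
Step 4: Jensen sum = log(10/2) + log(10/5) + log(10/7) + log(10/5) + log(10/1) = 5.655
Step 5: n(R) = number of terms in the Jensen sum = count of zeros inside |z| < 10 = 5

5


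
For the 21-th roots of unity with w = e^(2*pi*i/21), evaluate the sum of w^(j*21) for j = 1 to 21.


Step 1: The sum sum_{j=1}^{n} w^(k*j) equals n if n | k, else 0.
Step 2: Here n = 21, k = 21
Step 3: Does n divide k? 21 | 21 -> True
Step 4: Sum = 21

21


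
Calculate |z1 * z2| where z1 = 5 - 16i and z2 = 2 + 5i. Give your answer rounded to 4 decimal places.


Step 1: |z1| = sqrt(5^2 + (-16)^2) = sqrt(281)
Step 2: |z2| = sqrt(2^2 + 5^2) = sqrt(29)
Step 3: |z1*z2| = |z1|*|z2| = sqrt(281) * sqrt(29) = sqrt(281 * 29) = sqrt(8149)
Step 4: = 90.2718

90.2718


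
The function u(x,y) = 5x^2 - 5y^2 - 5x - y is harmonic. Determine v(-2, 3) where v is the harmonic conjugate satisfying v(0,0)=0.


Step 1: v_x = -u_y = 10y + 1
Step 2: v_y = u_x = 10x - 5
Step 3: v = 10xy + x - 5y + C
Step 4: v(0,0) = 0 => C = 0
Step 5: v(-2, 3) = -77

-77


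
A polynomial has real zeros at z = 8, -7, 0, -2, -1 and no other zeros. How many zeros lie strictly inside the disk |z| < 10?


Step 1: Check each root:
  z = 8: |8| = 8 < 10
  z = -7: |-7| = 7 < 10
  z = 0: |0| = 0 < 10
  z = -2: |-2| = 2 < 10
  z = -1: |-1| = 1 < 10
Step 2: Count = 5

5


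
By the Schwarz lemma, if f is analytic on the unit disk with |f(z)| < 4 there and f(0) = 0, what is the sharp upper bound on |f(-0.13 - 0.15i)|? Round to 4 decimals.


Step 1: g = f/4 maps D -> D with g(0) = 0, so by the Schwarz lemma |g(z)| <= |z|, i.e. |f(z)| <= 4|z|; this is sharp (f(z) = 4z).
Step 2: |z0|^2 = (-0.13)^2 + (-0.15)^2 = 0.0394
Step 3: |z0| = sqrt(0.0394) = 0.198494
Step 4: Best bound = 4 * |z0| = 4 * 0.198494 = 0.794

0.794


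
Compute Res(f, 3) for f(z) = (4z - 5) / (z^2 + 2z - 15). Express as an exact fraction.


Step 1: Q(z) = z^2 + 2z - 15 = (z - 3)(z + 5)
Step 2: Q'(z) = 2z + 2
Step 3: Q'(3) = 8, P(3) = 7
Step 4: Res = P(3)/Q'(3) = 7/8 = 7/8

7/8


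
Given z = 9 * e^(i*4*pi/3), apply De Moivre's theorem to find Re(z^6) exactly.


Step 1: By De Moivre's theorem, z^6 = 9^6 * e^(i*6*4*pi/3) = 531441 * (cos(8*pi) + i*sin(8*pi))
Step 2: |z|^6 = 9^6 = 531441
Step 3: Reduce the angle mod 2*pi: 8*pi - 8*pi = 0
Step 4: cos(0) = 1
Step 5: Re(z^6) = 531441 * 1 = 531441

531441


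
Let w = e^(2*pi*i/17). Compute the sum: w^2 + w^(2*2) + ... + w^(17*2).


Step 1: The sum sum_{j=1}^{n} w^(k*j) equals n if n | k, else 0.
Step 2: Here n = 17, k = 2
Step 3: Does n divide k? 17 | 2 -> False
Step 4: Sum = 0

0


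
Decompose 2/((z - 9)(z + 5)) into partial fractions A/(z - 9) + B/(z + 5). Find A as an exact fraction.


Step 1: Multiply both sides by (z - 9) and set z = 9
Step 2: A = 2 / (9 + 5)
Step 3: A = 2 / 14
Step 4: A = 1/7

1/7


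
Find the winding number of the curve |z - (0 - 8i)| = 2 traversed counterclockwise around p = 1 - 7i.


Step 1: Center c = (0, -8), radius = 2
Step 2: |p - c|^2 = 1^2 + 1^2 = 2
Step 3: r^2 = 4
Step 4: |p-c| < r so winding number = 1

1


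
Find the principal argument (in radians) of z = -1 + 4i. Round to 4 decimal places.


Step 1: z = -1 + 4i
Step 2: arg(z) = atan2(4, -1)
Step 3: arg(z) = 1.8158

1.8158


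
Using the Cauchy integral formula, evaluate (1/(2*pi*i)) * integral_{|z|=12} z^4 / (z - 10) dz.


Step 1: f(z) = z^4, a = 10 is inside |z| = 12
Step 2: By Cauchy integral formula: (1/(2pi*i)) * integral = f(a)
Step 3: f(10) = 10^4 = 10000

10000


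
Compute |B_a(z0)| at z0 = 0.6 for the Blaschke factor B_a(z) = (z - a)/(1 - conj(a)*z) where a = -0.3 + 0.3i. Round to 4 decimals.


Step 1: Numerator z0 - a = 0.6 - (-0.3 + 0.3i) = 0.9 - 0.3i
Step 2: Denominator 1 - conj(a)*z0 = 1 - (-0.3 - 0.3i)*0.6 = 1.18 + 0.18i
Step 3: |z0 - a|^2 = 0.9^2 + (-0.3)^2 = 0.9; |1 - conj(a)*z0|^2 = 1.18^2 + 0.18^2 = 1.4248
Step 4: |B_a(0.6)| = sqrt(0.9 / 1.4248) = sqrt(0.631668)
Step 5: = 0.7948

0.7948


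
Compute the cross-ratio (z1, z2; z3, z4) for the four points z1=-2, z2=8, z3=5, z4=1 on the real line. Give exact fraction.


Step 1: (z1-z3)(z2-z4) = (-7) * 7 = -49
Step 2: (z1-z4)(z2-z3) = (-3) * 3 = -9
Step 3: Cross-ratio = 49/9 = 49/9

49/9


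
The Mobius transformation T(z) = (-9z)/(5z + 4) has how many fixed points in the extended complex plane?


Step 1: Fixed points satisfy T(z) = z
Step 2: 5z^2 + 13z = 0
Step 3: Discriminant = 13^2 - 4*5*0 = 169
Step 4: Number of fixed points = 2

2


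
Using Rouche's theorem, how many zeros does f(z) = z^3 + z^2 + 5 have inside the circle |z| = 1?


Step 1: On |z| = 1 the three terms have sizes |z^3| = 1^3 = 1, |z^2| = 1^2 = 1, |5| = 5
Step 2: The dominant term is g(z) = 5; let h(z) = z^3 + z^2 so f = g + h
Step 3: On |z| = 1: |g| = 5 and |h| <= 1 + 1 = 2
Step 4: Since 5 > 2, |h| < |g| on |z| = 1, so by Rouche f has the same number of zeros as g inside |z| < 1
Step 5: g(z) = 5 is a nonzero constant with no zeros inside |z| < 1. Answer = 0

0


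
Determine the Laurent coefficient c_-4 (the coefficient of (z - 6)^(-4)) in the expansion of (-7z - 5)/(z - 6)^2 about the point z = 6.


Step 1: Write the numerator in powers of (z - 6): -7z - 5 = -7(z - 6) + (-7*6 - 5) = -7(z - 6) - 47
Step 2: Divide by (z - 6)^2: f(z) = -47(z - 6)^(-2) - 7(z - 6)^(-1)
Step 3: This finite sum is the Laurent series of f about z = 6.
Step 4: Only the powers -2 and -1 appear, so the coefficient of (z - 6)^(-4) = 0

0


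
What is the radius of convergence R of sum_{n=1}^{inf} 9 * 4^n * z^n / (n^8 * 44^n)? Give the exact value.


Step 1: General term a_n = 9 * 4^n / (n^8 * 44^n)
Step 2: By the root test, |a_n|^(1/n) = 9^(1/n) * 4 / (n^(8/n) * 44) -> 4/44 as n -> infinity (since 9^(1/n) -> 1 and n^(8/n) -> 1)
Step 3: R = 1/lim|a_n|^(1/n) = 44/4 = 11

11


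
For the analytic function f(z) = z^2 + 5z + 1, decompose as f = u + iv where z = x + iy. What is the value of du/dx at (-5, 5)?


Step 1: f(z) = (x+iy)^2 + 5(x+iy) + 1
Step 2: u = (x^2 - y^2) + 5x + 1
Step 3: u_x = 2x + 5
Step 4: At (-5, 5): u_x = -10 + 5 = -5

-5


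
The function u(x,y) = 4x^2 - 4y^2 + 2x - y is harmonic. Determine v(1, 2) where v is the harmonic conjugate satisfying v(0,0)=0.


Step 1: v_x = -u_y = 8y + 1
Step 2: v_y = u_x = 8x + 2
Step 3: v = 8xy + x + 2y + C
Step 4: v(0,0) = 0 => C = 0
Step 5: v(1, 2) = 21

21


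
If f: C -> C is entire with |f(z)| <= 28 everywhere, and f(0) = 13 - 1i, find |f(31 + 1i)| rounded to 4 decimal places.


Step 1: By Liouville's theorem, a bounded entire function is constant.
Step 2: f(z) = f(0) = 13 - 1i for all z.
Step 3: |f(w)| = |13 - 1i| = sqrt(169 + 1)
Step 4: = 13.0384

13.0384


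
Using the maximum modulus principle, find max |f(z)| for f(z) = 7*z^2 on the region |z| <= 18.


Step 1: On |z| = 18, |f(z)| = 7 * |z|^2 = 7 * 18^2
Step 2: By maximum modulus principle, maximum is on boundary.
Step 3: Maximum = 7 * 324 = 2268

2268


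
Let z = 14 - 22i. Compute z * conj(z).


Step 1: conj(z) = 14 + 22i
Step 2: z * conj(z) = 14^2 + (-22)^2
Step 3: = 196 + 484 = 680

680


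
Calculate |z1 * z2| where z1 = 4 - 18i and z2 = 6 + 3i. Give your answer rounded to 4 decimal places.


Step 1: |z1| = sqrt(4^2 + (-18)^2) = sqrt(340)
Step 2: |z2| = sqrt(6^2 + 3^2) = sqrt(45)
Step 3: |z1*z2| = |z1|*|z2| = sqrt(340) * sqrt(45) = sqrt(340 * 45) = sqrt(15300)
Step 4: = 123.6932

123.6932
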